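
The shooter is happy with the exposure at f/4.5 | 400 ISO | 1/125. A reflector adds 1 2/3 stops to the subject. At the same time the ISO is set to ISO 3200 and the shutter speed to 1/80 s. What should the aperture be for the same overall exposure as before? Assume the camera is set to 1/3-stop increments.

f/29

Scene light: 1 2/3 stops brighter.
ISO: 400 → 500 → 640 → 800 → 1000 → 1250 → 1600 → 2000 → 2500 → 3200 — 3 stops higher (brighter).
Shutter speed: 1/125 → 1/100 → 1/80 — 2/3 stop slower (brighter).
Net so far: 5 1/3 stops brighter. Aperture: f/4.5 → f/5 → f/5.6 → f/6.3 → f/7.1 → f/8 → f/9 → f/10 → f/11 → f/13 → f/14 → f/16 → f/18 → f/20 → f/22 → f/25 → f/29.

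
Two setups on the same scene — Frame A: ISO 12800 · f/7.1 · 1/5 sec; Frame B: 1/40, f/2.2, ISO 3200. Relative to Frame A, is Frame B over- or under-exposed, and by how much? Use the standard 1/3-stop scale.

Aperture: f/7.1 → f/6.3 → f/5.6 → f/5 → f/4.5 → f/4 → f/3.5 → f/3.2 → f/2.8 → f/2.5 → f/2.2 — 3 1/3 stops larger aperture (brighter).
Shutter speed: 1/5 → 1/6 → 1/8 → 1/10 → 1/13 → 1/15 → 1/20 → 1/25 → 1/30 → 1/40 — 3 stops faster (darker).
ISO: 12800 → 10000 → 8000 → 6400 → 5000 → 4000 → 3200 — 2 stops dropped (darker).
Net: +3 1/3 −3 −2 = −1 2/3 stops.

1 2/3 stops darker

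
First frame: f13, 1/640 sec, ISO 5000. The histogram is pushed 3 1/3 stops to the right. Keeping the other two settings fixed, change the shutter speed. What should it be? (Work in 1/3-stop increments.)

Overexposed by 3 1/3 stops → need 3 1/3 stops darker.
Shutter speed: 1/640 → 1/800 → 1/1000 → 1/1250 → 1/1600 → 1/2000 → 1/2500 → 1/3200 → 1/4000 → 1/5000 → 1/6400.

1/6400s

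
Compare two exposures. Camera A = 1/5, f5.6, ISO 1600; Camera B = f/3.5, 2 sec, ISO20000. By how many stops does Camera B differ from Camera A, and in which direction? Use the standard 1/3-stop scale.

Aperture: f/5.6 → f/5 → f/4.5 → f/4 → f/3.5 — 1 1/3 stops wider (brighter).
Shutter speed: 1/5 → 1/4 → 0.3 → 0.4 → 0.5 → 0.6 → 0.8 → 1 → 1.3 → 1.6 → 2 — 3 1/3 stops slower (brighter).
ISO: 1600 → 2000 → 2500 → 3200 → 4000 → 5000 → 6400 → 8000 → 10000 → 12800 → 16000 → 20000 — 3 2/3 stops raised (brighter).
Net: +1 1/3 +3 1/3 +3 2/3 = +8 1/3 stops.

8 1/3 stops brighter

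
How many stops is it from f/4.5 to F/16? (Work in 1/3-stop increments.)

f/4.5 → f/5 → f/5.6 → f/6.3 → f/7.1 → f/8 → f/9 → f/10 → f/11 → f/13 → f/14 → f/16 — count the steps: 11 third-stops = 3 2/3 stops.

3 2/3 stops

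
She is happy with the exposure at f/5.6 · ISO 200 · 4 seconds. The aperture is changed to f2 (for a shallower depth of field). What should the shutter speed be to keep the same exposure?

1/2s

Aperture: f/5.6 → f/4 → f/2.8 → f/2 — 3 stops larger aperture (brighter).
Need 3 stops darker from the shutter speed: 4 → 2 → 1 → 1/2.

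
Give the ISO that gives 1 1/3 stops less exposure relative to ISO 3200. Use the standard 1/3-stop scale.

ISO: 3200 → 2500 → 2000 → 1600 → 1250 — 1 1/3 stops dropped (darker).

ISO 1250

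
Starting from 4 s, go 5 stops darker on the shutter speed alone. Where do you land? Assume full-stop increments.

1/8s

Shutter speed: 4 → 2 → 1 → 1/2 → 1/4 → 1/8 — 5 stops faster (darker).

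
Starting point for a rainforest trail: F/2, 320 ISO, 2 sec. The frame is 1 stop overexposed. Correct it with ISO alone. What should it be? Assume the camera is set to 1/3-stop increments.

Overexposed by 1 stop → need 1 stop darker.
ISO: 320 → 250 → 200 → 160.

ISO 160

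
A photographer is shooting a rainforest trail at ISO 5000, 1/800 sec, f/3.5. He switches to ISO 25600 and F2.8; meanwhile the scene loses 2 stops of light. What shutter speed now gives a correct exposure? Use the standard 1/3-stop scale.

Scene light: 2 stops darker.
ISO: 5000 → 6400 → 8000 → 10000 → 12800 → 16000 → 20000 → 25600 — 2 1/3 stops raised (brighter).
Aperture: f/3.5 → f/3.2 → f/2.8 — 2/3 stop larger aperture (brighter).
Net so far: 1 stop brighter. Shutter speed: 1/800 → 1/1000 → 1/1250 → 1/1600.

1/1600s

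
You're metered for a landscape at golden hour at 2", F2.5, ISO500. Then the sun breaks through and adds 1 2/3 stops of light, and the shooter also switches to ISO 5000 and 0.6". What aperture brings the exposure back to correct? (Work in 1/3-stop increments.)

f/8

Scene light: 1 2/3 stops brighter.
ISO: 500 → 640 → 800 → 1000 → 1250 → 1600 → 2000 → 2500 → 3200 → 4000 → 5000 — 3 1/3 stops higher (brighter).
Shutter speed: 2 → 1.6 → 1.3 → 1 → 0.8 → 0.6 — 1 2/3 stops shorter (darker).
Net so far: 3 1/3 stops brighter. Aperture: f/2.5 → f/2.8 → f/3.2 → f/3.5 → f/4 → f/4.5 → f/5 → f/5.6 → f/6.3 → f/7.1 → f/8.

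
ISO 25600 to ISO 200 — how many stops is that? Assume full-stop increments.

7 stops

25600 → 12800 → 6400 → 3200 → 1600 → 800 → 400 → 200 — count the steps: 7 stops.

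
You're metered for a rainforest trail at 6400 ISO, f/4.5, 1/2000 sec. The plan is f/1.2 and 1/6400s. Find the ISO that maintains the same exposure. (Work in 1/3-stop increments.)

Aperture: f/4.5 → f/4 → f/3.5 → f/3.2 → f/2.8 → f/2.5 → f/2.2 → f/2 → f/1.8 → f/1.6 → f/1.4 → f/1.2 — 3 2/3 stops larger aperture (brighter).
Shutter speed: 1/2000 → 1/2500 → 1/3200 → 1/4000 → 1/5000 → 1/6400 — 1 2/3 stops shorter (darker).
Net change so far: 2 stops brighter. Offset with the ISO: 6400 → 5000 → 4000 → 3200 → 2500 → 2000 → 1600.

ISO 1600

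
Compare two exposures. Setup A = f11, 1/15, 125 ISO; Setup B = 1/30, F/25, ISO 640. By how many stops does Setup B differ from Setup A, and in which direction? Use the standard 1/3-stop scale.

1 stop darker

Aperture: f/11 → f/13 → f/14 → f/16 → f/18 → f/20 → f/22 → f/25 — 2 1/3 stops stopped down (darker).
Shutter speed: 1/15 → 1/20 → 1/25 → 1/30 — 1 stop faster (darker).
ISO: 125 → 160 → 200 → 250 → 320 → 400 → 500 → 640 — 2 1/3 stops higher (brighter).
Net: −2 1/3 −1 +2 1/3 = −1 stop.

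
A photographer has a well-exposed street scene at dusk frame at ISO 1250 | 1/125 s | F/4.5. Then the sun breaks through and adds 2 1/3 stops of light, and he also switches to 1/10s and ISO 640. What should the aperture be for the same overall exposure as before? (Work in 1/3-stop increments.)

Scene light: 2 1/3 stops brighter.
Shutter speed: 1/125 → 1/100 → 1/80 → 1/60 → 1/50 → 1/40 → 1/30 → 1/25 → 1/20 → 1/15 → 1/13 → 1/10 — 3 2/3 stops longer (brighter).
ISO: 1250 → 1000 → 800 → 640 — 1 stop dropped (darker).
Net so far: 5 stops brighter. Aperture: f/4.5 → f/5 → f/5.6 → f/6.3 → f/7.1 → f/8 → f/9 → f/10 → f/11 → f/13 → f/14 → f/16 → f/18 → f/20 → f/22 → f/25.

f/25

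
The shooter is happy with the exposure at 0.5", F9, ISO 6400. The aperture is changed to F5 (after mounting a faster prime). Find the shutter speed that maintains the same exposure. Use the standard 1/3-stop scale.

Aperture: f/9 → f/8 → f/7.1 → f/6.3 → f/5.6 → f/5 — 1 2/3 stops wider (brighter).
Need 1 2/3 stops darker from the shutter speed: 0.5 → 0.4 → 0.3 → 1/4 → 1/5 → 1/6.

1/6s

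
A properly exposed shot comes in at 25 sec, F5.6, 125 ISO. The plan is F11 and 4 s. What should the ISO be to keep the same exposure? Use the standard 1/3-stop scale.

ISO 3200

Aperture: f/5.6 → f/6.3 → f/7.1 → f/8 → f/9 → f/10 → f/11 — 2 stops narrower (darker).
Shutter speed: 25 → 20 → 15 → 13 → 10 → 8 → 6 → 5 → 4 — 2 2/3 stops shorter (darker).
Net change so far: 4 2/3 stops darker. Offset with the ISO: 125 → 160 → 200 → 250 → 320 → 400 → 500 → 640 → 800 → 1000 → 1250 → 1600 → 2000 → 2500 → 3200.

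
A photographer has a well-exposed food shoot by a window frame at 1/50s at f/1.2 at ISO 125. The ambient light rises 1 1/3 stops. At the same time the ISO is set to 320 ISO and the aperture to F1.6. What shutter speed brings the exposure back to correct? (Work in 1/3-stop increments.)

1/200s

Scene light: 1 1/3 stops brighter.
ISO: 125 → 160 → 200 → 250 → 320 — 1 1/3 stops higher (brighter).
Aperture: f/1.2 → f/1.4 → f/1.6 — 2/3 stop smaller aperture (darker).
Net so far: 2 stops brighter. Shutter speed: 1/50 → 1/60 → 1/80 → 1/100 → 1/125 → 1/160 → 1/200.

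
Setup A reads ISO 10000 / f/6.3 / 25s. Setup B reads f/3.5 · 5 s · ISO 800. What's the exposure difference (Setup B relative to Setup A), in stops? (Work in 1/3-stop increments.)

Aperture: f/6.3 → f/5.6 → f/5 → f/4.5 → f/4 → f/3.5 — 1 2/3 stops opened up (brighter).
Shutter speed: 25 → 20 → 15 → 13 → 10 → 8 → 6 → 5 — 2 1/3 stops faster (darker).
ISO: 10000 → 8000 → 6400 → 5000 → 4000 → 3200 → 2500 → 2000 → 1600 → 1250 → 1000 → 800 — 3 2/3 stops dropped (darker).
Net: +1 2/3 −2 1/3 −3 2/3 = −4 1/3 stops.

4 1/3 stops darker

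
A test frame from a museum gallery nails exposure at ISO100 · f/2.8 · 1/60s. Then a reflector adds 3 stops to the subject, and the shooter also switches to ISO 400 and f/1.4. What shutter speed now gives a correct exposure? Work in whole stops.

Scene light: 3 stops brighter.
ISO: 100 → 200 → 400 — 2 stops raised (brighter).
Aperture: f/2.8 → f/2 → f/1.4 — 2 stops larger aperture (brighter).
Net so far: 7 stops brighter. Shutter speed: 1/60 → 1/125 → 1/250 → 1/500 → 1/1000 → 1/2000 → 1/4000 → 1/8000.

1/8000s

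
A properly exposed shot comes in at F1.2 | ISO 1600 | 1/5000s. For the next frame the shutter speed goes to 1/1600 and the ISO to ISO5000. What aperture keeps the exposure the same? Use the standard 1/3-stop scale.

f/4

Shutter speed: 1/5000 → 1/4000 → 1/3200 → 1/2500 → 1/2000 → 1/1600 — 1 2/3 stops slower (brighter).
ISO: 1600 → 2000 → 2500 → 3200 → 4000 → 5000 — 1 2/3 stops higher (brighter).
Net change so far: 3 1/3 stops brighter. Offset with the aperture: f/1.2 → f/1.4 → f/1.6 → f/1.8 → f/2 → f/2.2 → f/2.5 → f/2.8 → f/3.2 → f/3.5 → f/4.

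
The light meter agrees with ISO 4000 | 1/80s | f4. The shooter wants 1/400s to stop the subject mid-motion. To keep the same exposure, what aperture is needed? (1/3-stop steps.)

Shutter speed: 1/80 → 1/100 → 1/125 → 1/160 → 1/200 → 1/250 → 1/320 → 1/400 — 2 1/3 stops faster (darker).
Need 2 1/3 stops brighter from the aperture: f/4 → f/3.5 → f/3.2 → f/2.8 → f/2.5 → f/2.2 → f/2 → f/1.8.

f/1.8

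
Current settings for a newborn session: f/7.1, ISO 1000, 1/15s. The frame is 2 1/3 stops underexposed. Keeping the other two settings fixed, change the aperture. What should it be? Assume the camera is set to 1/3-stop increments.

f/3.2

Underexposed by 2 1/3 stops → need 2 1/3 stops brighter.
Aperture: f/7.1 → f/6.3 → f/5.6 → f/5 → f/4.5 → f/4 → f/3.5 → f/3.2.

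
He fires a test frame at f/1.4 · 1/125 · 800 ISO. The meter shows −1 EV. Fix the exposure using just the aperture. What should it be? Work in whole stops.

Underexposed by 1 stop → need 1 stop brighter.
Aperture: f/1.4 → f/1.0.

f/1.0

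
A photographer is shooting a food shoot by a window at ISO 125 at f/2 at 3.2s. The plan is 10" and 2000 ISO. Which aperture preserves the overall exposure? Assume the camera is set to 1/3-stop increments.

Shutter speed: 3.2 → 4 → 5 → 6 → 8 → 10 — 1 2/3 stops slower (brighter).
ISO: 125 → 160 → 200 → 250 → 320 → 400 → 500 → 640 → 800 → 1000 → 1250 → 1600 → 2000 — 4 stops raised (brighter).
Net change so far: 5 2/3 stops brighter. Offset with the aperture: f/2 → f/2.2 → f/2.5 → f/2.8 → f/3.2 → f/3.5 → f/4 → f/4.5 → f/5 → f/5.6 → f/6.3 → f/7.1 → f/8 → f/9 → f/10 → f/11 → f/13 → f/14.

f/14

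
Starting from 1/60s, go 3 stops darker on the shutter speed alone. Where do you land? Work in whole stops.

1/500s

Shutter speed: 1/60 → 1/125 → 1/250 → 1/500 — 3 stops shorter (darker).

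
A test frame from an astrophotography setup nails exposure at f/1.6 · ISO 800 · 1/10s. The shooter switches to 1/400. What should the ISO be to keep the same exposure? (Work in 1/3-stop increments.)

ISO 32000

Shutter speed: 1/10 → 1/13 → 1/15 → 1/20 → 1/25 → 1/30 → 1/40 → 1/50 → 1/60 → 1/80 → 1/100 → 1/125 → 1/160 → 1/200 → 1/250 → 1/320 → 1/400 — 5 1/3 stops faster (darker).
Need 5 1/3 stops brighter from the ISO: 800 → 1000 → 1250 → 1600 → 2000 → 2500 → 3200 → 4000 → 5000 → 6400 → 8000 → 10000 → 12800 → 16000 → 20000 → 25600 → 32000.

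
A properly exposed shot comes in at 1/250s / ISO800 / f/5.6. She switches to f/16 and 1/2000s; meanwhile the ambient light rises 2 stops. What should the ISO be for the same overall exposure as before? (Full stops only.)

ISO 12800

Scene light: 2 stops brighter.
Aperture: f/5.6 → f/8 → f/11 → f/16 — 3 stops stopped down (darker).
Shutter speed: 1/250 → 1/500 → 1/1000 → 1/2000 — 3 stops faster (darker).
Net so far: 4 stops darker. ISO: 800 → 1600 → 3200 → 6400 → 12800.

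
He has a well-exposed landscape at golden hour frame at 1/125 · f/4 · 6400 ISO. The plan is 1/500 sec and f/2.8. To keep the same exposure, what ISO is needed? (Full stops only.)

ISO 12800

Shutter speed: 1/125 → 1/250 → 1/500 — 2 stops shorter (darker).
Aperture: f/4 → f/2.8 — 1 stop larger aperture (brighter).
Net change so far: 1 stop darker. Offset with the ISO: 6400 → 12800.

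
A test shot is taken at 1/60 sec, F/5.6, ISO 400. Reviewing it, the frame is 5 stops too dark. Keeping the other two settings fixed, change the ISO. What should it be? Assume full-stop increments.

Underexposed by 5 stops → need 5 stops brighter.
ISO: 400 → 800 → 1600 → 3200 → 6400 → 12800.

ISO 12800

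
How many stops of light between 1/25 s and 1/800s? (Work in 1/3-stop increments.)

5 stops

1/25 → 1/30 → 1/40 → 1/50 → 1/60 → 1/80 → 1/100 → 1/125 → 1/160 → 1/200 → 1/250 → 1/320 → 1/400 → 1/500 → 1/640 → 1/800 — count the steps: 15 third-stops = 5 stops.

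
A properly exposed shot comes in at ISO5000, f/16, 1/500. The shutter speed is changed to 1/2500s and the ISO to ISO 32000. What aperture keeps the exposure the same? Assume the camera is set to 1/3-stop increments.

Shutter speed: 1/500 → 1/640 → 1/800 → 1/1000 → 1/1250 → 1/1600 → 1/2000 → 1/2500 — 2 1/3 stops faster (darker).
ISO: 5000 → 6400 → 8000 → 10000 → 12800 → 16000 → 20000 → 25600 → 32000 — 2 2/3 stops raised (brighter).
Net change so far: 1/3 stop brighter. Offset with the aperture: f/16 → f/18.

f/18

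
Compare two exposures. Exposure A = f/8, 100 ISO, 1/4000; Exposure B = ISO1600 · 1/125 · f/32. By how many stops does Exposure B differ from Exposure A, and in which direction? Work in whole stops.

5 stops brighter

Aperture: f/8 → f/11 → f/16 → f/22 → f/32 — 4 stops narrower (darker).
Shutter speed: 1/4000 → 1/2000 → 1/1000 → 1/500 → 1/250 → 1/125 — 5 stops slower (brighter).
ISO: 100 → 200 → 400 → 800 → 1600 — 4 stops higher (brighter).
Net: −4 +5 +4 = +5 stops.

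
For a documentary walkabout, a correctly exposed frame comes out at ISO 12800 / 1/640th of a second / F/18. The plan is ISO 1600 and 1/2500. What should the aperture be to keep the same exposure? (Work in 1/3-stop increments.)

ISO: 12800 → 10000 → 8000 → 6400 → 5000 → 4000 → 3200 → 2500 → 2000 → 1600 — 3 stops lower (darker).
Shutter speed: 1/640 → 1/800 → 1/1000 → 1/1250 → 1/1600 → 1/2000 → 1/2500 — 2 stops shorter (darker).
Net change so far: 5 stops darker. Offset with the aperture: f/18 → f/16 → f/14 → f/13 → f/11 → f/10 → f/9 → f/8 → f/7.1 → f/6.3 → f/5.6 → f/5 → f/4.5 → f/4 → f/3.5 → f/3.2.

f/3.2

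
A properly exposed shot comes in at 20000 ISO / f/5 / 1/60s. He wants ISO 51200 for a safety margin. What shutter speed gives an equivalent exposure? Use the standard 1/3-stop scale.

1/160s

ISO: 20000 → 25600 → 32000 → 40000 → 51200 — 1 1/3 stops higher (brighter).
Need 1 1/3 stops darker from the shutter speed: 1/60 → 1/80 → 1/100 → 1/125 → 1/160.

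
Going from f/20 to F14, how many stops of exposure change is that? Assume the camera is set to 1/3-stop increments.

1 stop

f/20 → f/18 → f/16 → f/14 — count the steps: 3 third-stops = 1 stop.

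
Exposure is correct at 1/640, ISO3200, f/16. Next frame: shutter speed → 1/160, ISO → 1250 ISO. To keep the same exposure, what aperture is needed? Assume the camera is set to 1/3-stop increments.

f/20

Shutter speed: 1/640 → 1/500 → 1/400 → 1/320 → 1/250 → 1/200 → 1/160 — 2 stops longer (brighter).
ISO: 3200 → 2500 → 2000 → 1600 → 1250 — 1 1/3 stops dropped (darker).
Net change so far: 2/3 stop brighter. Offset with the aperture: f/16 → f/18 → f/20.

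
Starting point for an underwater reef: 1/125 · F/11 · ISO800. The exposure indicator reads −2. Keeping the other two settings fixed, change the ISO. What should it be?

ISO 3200

Underexposed by 2 stops → need 2 stops brighter.
ISO: 800 → 1600 → 3200.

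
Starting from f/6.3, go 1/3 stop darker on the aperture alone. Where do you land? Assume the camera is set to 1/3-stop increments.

f/7.1

Aperture: f/6.3 → f/7.1 — 1/3 stop smaller aperture (darker).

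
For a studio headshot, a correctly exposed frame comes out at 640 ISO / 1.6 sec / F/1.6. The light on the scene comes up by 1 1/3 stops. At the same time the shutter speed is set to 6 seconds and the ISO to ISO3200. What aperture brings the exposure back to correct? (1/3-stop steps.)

Scene light: 1 1/3 stops brighter.
Shutter speed: 1.6 → 2 → 2.5 → 3.2 → 4 → 5 → 6 — 2 stops slower (brighter).
ISO: 640 → 800 → 1000 → 1250 → 1600 → 2000 → 2500 → 3200 — 2 1/3 stops raised (brighter).
Net so far: 5 2/3 stops brighter. Aperture: f/1.6 → f/1.8 → f/2 → f/2.2 → f/2.5 → f/2.8 → f/3.2 → f/3.5 → f/4 → f/4.5 → f/5 → f/5.6 → f/6.3 → f/7.1 → f/8 → f/9 → f/10 → f/11.

f/11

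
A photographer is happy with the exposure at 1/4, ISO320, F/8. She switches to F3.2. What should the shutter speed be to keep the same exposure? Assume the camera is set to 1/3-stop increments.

1/25s

Aperture: f/8 → f/7.1 → f/6.3 → f/5.6 → f/5 → f/4.5 → f/4 → f/3.5 → f/3.2 — 2 2/3 stops larger aperture (brighter).
Need 2 2/3 stops darker from the shutter speed: 1/4 → 1/5 → 1/6 → 1/8 → 1/10 → 1/13 → 1/15 → 1/20 → 1/25.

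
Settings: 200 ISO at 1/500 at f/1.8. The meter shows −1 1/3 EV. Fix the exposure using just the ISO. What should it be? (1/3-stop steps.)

ISO 500

Underexposed by 1 1/3 stops → need 1 1/3 stops brighter.
ISO: 200 → 250 → 320 → 400 → 500.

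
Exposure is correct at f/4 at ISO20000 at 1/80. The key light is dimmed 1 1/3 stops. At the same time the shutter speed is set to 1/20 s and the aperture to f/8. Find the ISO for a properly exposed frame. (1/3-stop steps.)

ISO 51200

Scene light: 1 1/3 stops darker.
Shutter speed: 1/80 → 1/60 → 1/50 → 1/40 → 1/30 → 1/25 → 1/20 — 2 stops slower (brighter).
Aperture: f/4 → f/4.5 → f/5 → f/5.6 → f/6.3 → f/7.1 → f/8 — 2 stops narrower (darker).
Net so far: 1 1/3 stops darker. ISO: 20000 → 25600 → 32000 → 40000 → 51200.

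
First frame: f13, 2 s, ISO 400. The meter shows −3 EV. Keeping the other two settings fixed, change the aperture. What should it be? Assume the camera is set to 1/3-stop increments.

Underexposed by 3 stops → need 3 stops brighter.
Aperture: f/13 → f/11 → f/10 → f/9 → f/8 → f/7.1 → f/6.3 → f/5.6 → f/5 → f/4.5.

f/4.5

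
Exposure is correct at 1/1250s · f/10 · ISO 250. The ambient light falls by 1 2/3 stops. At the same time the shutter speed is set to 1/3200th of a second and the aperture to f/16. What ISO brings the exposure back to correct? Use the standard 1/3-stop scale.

ISO 5000

Scene light: 1 2/3 stops darker.
Shutter speed: 1/1250 → 1/1600 → 1/2000 → 1/2500 → 1/3200 — 1 1/3 stops faster (darker).
Aperture: f/10 → f/11 → f/13 → f/14 → f/16 — 1 1/3 stops narrower (darker).
Net so far: 4 1/3 stops darker. ISO: 250 → 320 → 400 → 500 → 640 → 800 → 1000 → 1250 → 1600 → 2000 → 2500 → 3200 → 4000 → 5000.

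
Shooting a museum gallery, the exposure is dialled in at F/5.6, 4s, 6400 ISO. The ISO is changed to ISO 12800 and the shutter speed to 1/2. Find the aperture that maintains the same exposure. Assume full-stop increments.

ISO: 6400 → 12800 — 1 stop higher (brighter).
Shutter speed: 4 → 2 → 1 → 1/2 — 3 stops faster (darker).
Net change so far: 2 stops darker. Offset with the aperture: f/5.6 → f/4 → f/2.8.

f/2.8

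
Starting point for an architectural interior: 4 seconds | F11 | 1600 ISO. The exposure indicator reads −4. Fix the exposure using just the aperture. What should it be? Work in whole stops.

Underexposed by 4 stops → need 4 stops brighter.
Aperture: f/11 → f/8 → f/5.6 → f/4 → f/2.8.

f/2.8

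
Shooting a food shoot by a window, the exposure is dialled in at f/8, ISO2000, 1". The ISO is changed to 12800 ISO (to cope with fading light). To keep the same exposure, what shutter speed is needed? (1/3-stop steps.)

ISO: 2000 → 2500 → 3200 → 4000 → 5000 → 6400 → 8000 → 10000 → 12800 — 2 2/3 stops higher (brighter).
Need 2 2/3 stops darker from the shutter speed: 1 → 0.8 → 0.6 → 0.5 → 0.4 → 0.3 → 1/4 → 1/5 → 1/6.

1/6s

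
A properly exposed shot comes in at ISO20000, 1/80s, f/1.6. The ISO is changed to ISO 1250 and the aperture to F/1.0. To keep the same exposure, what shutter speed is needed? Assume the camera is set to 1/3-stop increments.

1/13s

ISO: 20000 → 16000 → 12800 → 10000 → 8000 → 6400 → 5000 → 4000 → 3200 → 2500 → 2000 → 1600 → 1250 — 4 stops lower (darker).
Aperture: f/1.6 → f/1.4 → f/1.2 → f/1.1 → f/1.0 — 1 1/3 stops opened up (brighter).
Net change so far: 2 2/3 stops darker. Offset with the shutter speed: 1/80 → 1/60 → 1/50 → 1/40 → 1/30 → 1/25 → 1/20 → 1/15 → 1/13.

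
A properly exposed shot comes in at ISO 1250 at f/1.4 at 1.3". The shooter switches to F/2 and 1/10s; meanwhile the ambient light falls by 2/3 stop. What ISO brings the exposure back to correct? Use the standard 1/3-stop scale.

ISO 51200

Scene light: 2/3 stop darker.
Aperture: f/1.4 → f/1.6 → f/1.8 → f/2 — 1 stop smaller aperture (darker).
Shutter speed: 1.3 → 1 → 0.8 → 0.6 → 0.5 → 0.4 → 0.3 → 1/4 → 1/5 → 1/6 → 1/8 → 1/10 — 3 2/3 stops faster (darker).
Net so far: 5 1/3 stops darker. ISO: 1250 → 1600 → 2000 → 2500 → 3200 → 4000 → 5000 → 6400 → 8000 → 10000 → 12800 → 16000 → 20000 → 25600 → 32000 → 40000 → 51200.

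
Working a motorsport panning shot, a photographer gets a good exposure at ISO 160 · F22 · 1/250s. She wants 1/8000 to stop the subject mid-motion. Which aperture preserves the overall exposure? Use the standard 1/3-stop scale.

Shutter speed: 1/250 → 1/320 → 1/400 → 1/500 → 1/640 → 1/800 → 1/1000 → 1/1250 → 1/1600 → 1/2000 → 1/2500 → 1/3200 → 1/4000 → 1/5000 → 1/6400 → 1/8000 — 5 stops shorter (darker).
Need 5 stops brighter from the aperture: f/22 → f/20 → f/18 → f/16 → f/14 → f/13 → f/11 → f/10 → f/9 → f/8 → f/7.1 → f/6.3 → f/5.6 → f/5 → f/4.5 → f/4.

f/4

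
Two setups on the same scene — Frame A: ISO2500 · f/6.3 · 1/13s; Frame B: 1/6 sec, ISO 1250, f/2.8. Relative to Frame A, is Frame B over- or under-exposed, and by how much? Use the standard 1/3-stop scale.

Aperture: f/6.3 → f/5.6 → f/5 → f/4.5 → f/4 → f/3.5 → f/3.2 → f/2.8 — 2 1/3 stops larger aperture (brighter).
Shutter speed: 1/13 → 1/10 → 1/8 → 1/6 — 1 stop longer (brighter).
ISO: 2500 → 2000 → 1600 → 1250 — 1 stop dropped (darker).
Net: +2 1/3 +1 −1 = +2 1/3 stops.

2 1/3 stops brighter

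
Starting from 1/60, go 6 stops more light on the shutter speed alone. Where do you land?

1 s

Shutter speed: 1/60 → 1/30 → 1/15 → 1/8 → 1/4 → 1/2 → 1 — 6 stops slower (brighter).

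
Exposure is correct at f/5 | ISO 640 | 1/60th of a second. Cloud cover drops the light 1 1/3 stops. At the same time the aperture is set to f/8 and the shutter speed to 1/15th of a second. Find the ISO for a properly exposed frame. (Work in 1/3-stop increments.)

ISO 1000

Scene light: 1 1/3 stops darker.
Aperture: f/5 → f/5.6 → f/6.3 → f/7.1 → f/8 — 1 1/3 stops smaller aperture (darker).
Shutter speed: 1/60 → 1/50 → 1/40 → 1/30 → 1/25 → 1/20 → 1/15 — 2 stops slower (brighter).
Net so far: 2/3 stop darker. ISO: 640 → 800 → 1000.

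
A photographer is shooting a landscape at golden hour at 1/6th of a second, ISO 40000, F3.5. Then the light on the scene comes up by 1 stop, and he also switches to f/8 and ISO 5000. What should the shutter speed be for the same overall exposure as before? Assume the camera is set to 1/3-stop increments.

3.2 s

Scene light: 1 stop brighter.
Aperture: f/3.5 → f/4 → f/4.5 → f/5 → f/5.6 → f/6.3 → f/7.1 → f/8 — 2 1/3 stops smaller aperture (darker).
ISO: 40000 → 32000 → 25600 → 20000 → 16000 → 12800 → 10000 → 8000 → 6400 → 5000 — 3 stops dropped (darker).
Net so far: 4 1/3 stops darker. Shutter speed: 1/6 → 1/5 → 1/4 → 0.3 → 0.4 → 0.5 → 0.6 → 0.8 → 1 → 1.3 → 1.6 → 2 → 2.5 → 3.2.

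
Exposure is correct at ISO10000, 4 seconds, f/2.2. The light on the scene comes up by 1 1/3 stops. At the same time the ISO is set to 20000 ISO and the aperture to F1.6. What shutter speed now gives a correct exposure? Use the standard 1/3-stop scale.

0.4 s

Scene light: 1 1/3 stops brighter.
ISO: 10000 → 12800 → 16000 → 20000 — 1 stop higher (brighter).
Aperture: f/2.2 → f/2 → f/1.8 → f/1.6 — 1 stop larger aperture (brighter).
Net so far: 3 1/3 stops brighter. Shutter speed: 4 → 3.2 → 2.5 → 2 → 1.6 → 1.3 → 1 → 0.8 → 0.6 → 0.5 → 0.4.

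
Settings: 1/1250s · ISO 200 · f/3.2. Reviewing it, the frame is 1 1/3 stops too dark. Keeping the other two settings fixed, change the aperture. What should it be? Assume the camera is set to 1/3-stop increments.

Underexposed by 1 1/3 stops → need 1 1/3 stops brighter.
Aperture: f/3.2 → f/2.8 → f/2.5 → f/2.2 → f/2.

f/2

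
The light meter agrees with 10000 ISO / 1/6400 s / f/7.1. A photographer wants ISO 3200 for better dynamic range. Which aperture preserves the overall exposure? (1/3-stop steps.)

f/4

ISO: 10000 → 8000 → 6400 → 5000 → 4000 → 3200 — 1 2/3 stops lower (darker).
Need 1 2/3 stops brighter from the aperture: f/7.1 → f/6.3 → f/5.6 → f/5 → f/4.5 → f/4.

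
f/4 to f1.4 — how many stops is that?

f/4 → f/2.8 → f/2 → f/1.4 — count the steps: 3 stops.

3 stops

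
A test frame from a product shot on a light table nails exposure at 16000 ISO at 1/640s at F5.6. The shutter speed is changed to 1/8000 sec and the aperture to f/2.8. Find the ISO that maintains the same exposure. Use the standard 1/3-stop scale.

Shutter speed: 1/640 → 1/800 → 1/1000 → 1/1250 → 1/1600 → 1/2000 → 1/2500 → 1/3200 → 1/4000 → 1/5000 → 1/6400 → 1/8000 — 3 2/3 stops shorter (darker).
Aperture: f/5.6 → f/5 → f/4.5 → f/4 → f/3.5 → f/3.2 → f/2.8 — 2 stops opened up (brighter).
Net change so far: 1 2/3 stops darker. Offset with the ISO: 16000 → 20000 → 25600 → 32000 → 40000 → 51200.

ISO 51200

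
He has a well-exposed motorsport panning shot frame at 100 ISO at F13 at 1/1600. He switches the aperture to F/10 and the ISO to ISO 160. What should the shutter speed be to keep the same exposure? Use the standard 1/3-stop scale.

Aperture: f/13 → f/11 → f/10 — 2/3 stop opened up (brighter).
ISO: 100 → 125 → 160 — 2/3 stop higher (brighter).
Net change so far: 1 1/3 stops brighter. Offset with the shutter speed: 1/1600 → 1/2000 → 1/2500 → 1/3200 → 1/4000.

1/4000s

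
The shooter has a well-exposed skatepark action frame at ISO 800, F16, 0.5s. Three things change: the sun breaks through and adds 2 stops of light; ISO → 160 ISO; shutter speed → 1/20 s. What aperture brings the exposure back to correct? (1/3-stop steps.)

Scene light: 2 stops brighter.
ISO: 800 → 640 → 500 → 400 → 320 → 250 → 200 → 160 — 2 1/3 stops dropped (darker).
Shutter speed: 0.5 → 0.4 → 0.3 → 1/4 → 1/5 → 1/6 → 1/8 → 1/10 → 1/13 → 1/15 → 1/20 — 3 1/3 stops shorter (darker).
Net so far: 3 2/3 stops darker. Aperture: f/16 → f/14 → f/13 → f/11 → f/10 → f/9 → f/8 → f/7.1 → f/6.3 → f/5.6 → f/5 → f/4.5.

f/4.5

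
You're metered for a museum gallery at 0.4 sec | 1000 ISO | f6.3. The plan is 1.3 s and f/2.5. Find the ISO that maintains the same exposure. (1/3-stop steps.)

ISO 50

Shutter speed: 0.4 → 0.5 → 0.6 → 0.8 → 1 → 1.3 — 1 2/3 stops slower (brighter).
Aperture: f/6.3 → f/5.6 → f/5 → f/4.5 → f/4 → f/3.5 → f/3.2 → f/2.8 → f/2.5 — 2 2/3 stops wider (brighter).
Net change so far: 4 1/3 stops brighter. Offset with the ISO: 1000 → 800 → 640 → 500 → 400 → 320 → 250 → 200 → 160 → 125 → 100 → 80 → 64 → 50.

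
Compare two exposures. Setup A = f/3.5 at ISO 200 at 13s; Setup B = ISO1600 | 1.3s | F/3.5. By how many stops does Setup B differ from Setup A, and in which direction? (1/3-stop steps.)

1/3 stop darker

Aperture: unchanged.
Shutter speed: 13 → 10 → 8 → 6 → 5 → 4 → 3.2 → 2.5 → 2 → 1.6 → 1.3 — 3 1/3 stops shorter (darker).
ISO: 200 → 250 → 320 → 400 → 500 → 640 → 800 → 1000 → 1250 → 1600 — 3 stops raised (brighter).
Net: −3 1/3 +3 = −1/3 stops.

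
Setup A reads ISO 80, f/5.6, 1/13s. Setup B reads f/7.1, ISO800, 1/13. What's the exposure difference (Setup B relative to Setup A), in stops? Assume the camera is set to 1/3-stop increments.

Aperture: f/5.6 → f/6.3 → f/7.1 — 2/3 stop smaller aperture (darker).
Shutter speed: unchanged.
ISO: 80 → 100 → 125 → 160 → 200 → 250 → 320 → 400 → 500 → 640 → 800 — 3 1/3 stops higher (brighter).
Net: −2/3 +3 1/3 = +2 2/3 stops.

2 2/3 stops brighter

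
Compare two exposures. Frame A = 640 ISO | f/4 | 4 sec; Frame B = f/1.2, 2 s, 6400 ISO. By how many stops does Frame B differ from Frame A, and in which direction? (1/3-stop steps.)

5 2/3 stops brighter

Aperture: f/4 → f/3.5 → f/3.2 → f/2.8 → f/2.5 → f/2.2 → f/2 → f/1.8 → f/1.6 → f/1.4 → f/1.2 — 3 1/3 stops wider (brighter).
Shutter speed: 4 → 3.2 → 2.5 → 2 — 1 stop faster (darker).
ISO: 640 → 800 → 1000 → 1250 → 1600 → 2000 → 2500 → 3200 → 4000 → 5000 → 6400 — 3 1/3 stops raised (brighter).
Net: +3 1/3 −1 +3 1/3 = +5 2/3 stops.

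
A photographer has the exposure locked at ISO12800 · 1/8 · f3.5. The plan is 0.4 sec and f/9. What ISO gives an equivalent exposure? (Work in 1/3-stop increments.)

Shutter speed: 1/8 → 1/6 → 1/5 → 1/4 → 0.3 → 0.4 — 1 2/3 stops longer (brighter).
Aperture: f/3.5 → f/4 → f/4.5 → f/5 → f/5.6 → f/6.3 → f/7.1 → f/8 → f/9 — 2 2/3 stops smaller aperture (darker).
Net change so far: 1 stop darker. Offset with the ISO: 12800 → 16000 → 20000 → 25600.

ISO 25600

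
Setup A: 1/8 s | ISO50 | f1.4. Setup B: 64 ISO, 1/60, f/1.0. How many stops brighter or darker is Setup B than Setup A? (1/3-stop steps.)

Aperture: f/1.4 → f/1.2 → f/1.1 → f/1.0 — 1 stop opened up (brighter).
Shutter speed: 1/8 → 1/10 → 1/13 → 1/15 → 1/20 → 1/25 → 1/30 → 1/40 → 1/50 → 1/60 — 3 stops faster (darker).
ISO: 50 → 64 — 1/3 stop raised (brighter).
Net: +1 −3 +1/3 = −1 2/3 stops.

1 2/3 stops darker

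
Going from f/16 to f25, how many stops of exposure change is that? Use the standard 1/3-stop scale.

f/16 → f/18 → f/20 → f/22 → f/25 — count the steps: 4 third-stops = 1 1/3 stops.

1 1/3 stops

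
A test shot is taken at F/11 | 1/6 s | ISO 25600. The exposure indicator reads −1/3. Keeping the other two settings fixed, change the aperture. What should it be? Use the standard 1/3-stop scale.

f/10

Underexposed by 1/3 stop → need 1/3 stop brighter.
Aperture: f/11 → f/10.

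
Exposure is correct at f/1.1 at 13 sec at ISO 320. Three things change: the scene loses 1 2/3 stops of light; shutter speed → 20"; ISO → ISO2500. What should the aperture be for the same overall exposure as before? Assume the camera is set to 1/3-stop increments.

Scene light: 1 2/3 stops darker.
Shutter speed: 13 → 15 → 20 — 2/3 stop longer (brighter).
ISO: 320 → 400 → 500 → 640 → 800 → 1000 → 1250 → 1600 → 2000 → 2500 — 3 stops higher (brighter).
Net so far: 2 stops brighter. Aperture: f/1.1 → f/1.2 → f/1.4 → f/1.6 → f/1.8 → f/2 → f/2.2.

f/2.2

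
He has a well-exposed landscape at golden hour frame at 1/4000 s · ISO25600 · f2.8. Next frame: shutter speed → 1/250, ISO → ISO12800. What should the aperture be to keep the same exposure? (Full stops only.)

f/8

Shutter speed: 1/4000 → 1/2000 → 1/1000 → 1/500 → 1/250 — 4 stops longer (brighter).
ISO: 25600 → 12800 — 1 stop dropped (darker).
Net change so far: 3 stops brighter. Offset with the aperture: f/2.8 → f/4 → f/5.6 → f/8.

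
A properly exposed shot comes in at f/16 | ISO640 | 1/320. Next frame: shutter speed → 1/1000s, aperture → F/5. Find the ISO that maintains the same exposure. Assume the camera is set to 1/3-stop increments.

ISO 200

Shutter speed: 1/320 → 1/400 → 1/500 → 1/640 → 1/800 → 1/1000 — 1 2/3 stops faster (darker).
Aperture: f/16 → f/14 → f/13 → f/11 → f/10 → f/9 → f/8 → f/7.1 → f/6.3 → f/5.6 → f/5 — 3 1/3 stops wider (brighter).
Net change so far: 1 2/3 stops brighter. Offset with the ISO: 640 → 500 → 400 → 320 → 250 → 200.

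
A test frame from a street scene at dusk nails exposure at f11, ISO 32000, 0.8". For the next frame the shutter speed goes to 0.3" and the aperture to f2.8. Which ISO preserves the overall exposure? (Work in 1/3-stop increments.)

Shutter speed: 0.8 → 0.6 → 0.5 → 0.4 → 0.3 — 1 1/3 stops shorter (darker).
Aperture: f/11 → f/10 → f/9 → f/8 → f/7.1 → f/6.3 → f/5.6 → f/5 → f/4.5 → f/4 → f/3.5 → f/3.2 → f/2.8 — 4 stops larger aperture (brighter).
Net change so far: 2 2/3 stops brighter. Offset with the ISO: 32000 → 25600 → 20000 → 16000 → 12800 → 10000 → 8000 → 6400 → 5000.

ISO 5000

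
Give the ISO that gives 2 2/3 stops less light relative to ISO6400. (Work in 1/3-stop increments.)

ISO 1000

ISO: 6400 → 5000 → 4000 → 3200 → 2500 → 2000 → 1600 → 1250 → 1000 — 2 2/3 stops dropped (darker).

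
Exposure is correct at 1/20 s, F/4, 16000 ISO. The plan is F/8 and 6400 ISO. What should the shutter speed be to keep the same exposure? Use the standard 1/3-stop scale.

Aperture: f/4 → f/4.5 → f/5 → f/5.6 → f/6.3 → f/7.1 → f/8 — 2 stops narrower (darker).
ISO: 16000 → 12800 → 10000 → 8000 → 6400 — 1 1/3 stops dropped (darker).
Net change so far: 3 1/3 stops darker. Offset with the shutter speed: 1/20 → 1/15 → 1/13 → 1/10 → 1/8 → 1/6 → 1/5 → 1/4 → 0.3 → 0.4 → 0.5.

0.5 s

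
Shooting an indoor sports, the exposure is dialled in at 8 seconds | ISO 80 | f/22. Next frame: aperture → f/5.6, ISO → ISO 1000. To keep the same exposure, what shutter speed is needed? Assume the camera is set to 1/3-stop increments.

Aperture: f/22 → f/20 → f/18 → f/16 → f/14 → f/13 → f/11 → f/10 → f/9 → f/8 → f/7.1 → f/6.3 → f/5.6 — 4 stops larger aperture (brighter).
ISO: 80 → 100 → 125 → 160 → 200 → 250 → 320 → 400 → 500 → 640 → 800 → 1000 — 3 2/3 stops higher (brighter).
Net change so far: 7 2/3 stops brighter. Offset with the shutter speed: 8 → 6 → 5 → 4 → 3.2 → 2.5 → 2 → 1.6 → 1.3 → 1 → 0.8 → 0.6 → 0.5 → 0.4 → 0.3 → 1/4 → 1/5 → 1/6 → 1/8 → 1/10 → 1/13 → 1/15 → 1/20 → 1/25.

1/25s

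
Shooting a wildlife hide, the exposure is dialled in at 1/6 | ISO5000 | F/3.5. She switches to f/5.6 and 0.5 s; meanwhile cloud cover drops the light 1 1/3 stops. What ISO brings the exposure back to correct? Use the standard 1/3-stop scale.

Scene light: 1 1/3 stops darker.
Aperture: f/3.5 → f/4 → f/4.5 → f/5 → f/5.6 — 1 1/3 stops stopped down (darker).
Shutter speed: 1/6 → 1/5 → 1/4 → 0.3 → 0.4 → 0.5 — 1 2/3 stops slower (brighter).
Net so far: 1 stop darker. ISO: 5000 → 6400 → 8000 → 10000.

ISO 10000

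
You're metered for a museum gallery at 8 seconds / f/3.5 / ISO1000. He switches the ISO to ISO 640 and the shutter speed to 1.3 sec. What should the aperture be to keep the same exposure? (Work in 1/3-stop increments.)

ISO: 1000 → 800 → 640 — 2/3 stop dropped (darker).
Shutter speed: 8 → 6 → 5 → 4 → 3.2 → 2.5 → 2 → 1.6 → 1.3 — 2 2/3 stops faster (darker).
Net change so far: 3 1/3 stops darker. Offset with the aperture: f/3.5 → f/3.2 → f/2.8 → f/2.5 → f/2.2 → f/2 → f/1.8 → f/1.6 → f/1.4 → f/1.2 → f/1.1.

f/1.1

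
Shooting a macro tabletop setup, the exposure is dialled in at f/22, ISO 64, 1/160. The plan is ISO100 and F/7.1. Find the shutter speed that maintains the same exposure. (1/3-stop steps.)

1/2500s

ISO: 64 → 80 → 100 — 2/3 stop higher (brighter).
Aperture: f/22 → f/20 → f/18 → f/16 → f/14 → f/13 → f/11 → f/10 → f/9 → f/8 → f/7.1 — 3 1/3 stops wider (brighter).
Net change so far: 4 stops brighter. Offset with the shutter speed: 1/160 → 1/200 → 1/250 → 1/320 → 1/400 → 1/500 → 1/640 → 1/800 → 1/1000 → 1/1250 → 1/1600 → 1/2000 → 1/2500.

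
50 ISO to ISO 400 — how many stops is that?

50 → 100 → 200 → 400 — count the steps: 3 stops.

3 stops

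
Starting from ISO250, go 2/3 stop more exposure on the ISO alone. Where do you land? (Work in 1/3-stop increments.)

ISO 400

ISO: 250 → 320 → 400 — 2/3 stop raised (brighter).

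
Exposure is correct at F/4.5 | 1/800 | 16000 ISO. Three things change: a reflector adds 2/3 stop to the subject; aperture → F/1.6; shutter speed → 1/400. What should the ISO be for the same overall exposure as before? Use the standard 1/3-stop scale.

ISO 640

Scene light: 2/3 stop brighter.
Aperture: f/4.5 → f/4 → f/3.5 → f/3.2 → f/2.8 → f/2.5 → f/2.2 → f/2 → f/1.8 → f/1.6 — 3 stops larger aperture (brighter).
Shutter speed: 1/800 → 1/640 → 1/500 → 1/400 — 1 stop slower (brighter).
Net so far: 4 2/3 stops brighter. ISO: 16000 → 12800 → 10000 → 8000 → 6400 → 5000 → 4000 → 3200 → 2500 → 2000 → 1600 → 1250 → 1000 → 800 → 640.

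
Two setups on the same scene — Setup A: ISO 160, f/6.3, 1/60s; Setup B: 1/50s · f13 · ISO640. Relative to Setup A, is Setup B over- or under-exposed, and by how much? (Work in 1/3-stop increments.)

1/3 stop brighter

Aperture: f/6.3 → f/7.1 → f/8 → f/9 → f/10 → f/11 → f/13 — 2 stops smaller aperture (darker).
Shutter speed: 1/60 → 1/50 — 1/3 stop slower (brighter).
ISO: 160 → 200 → 250 → 320 → 400 → 500 → 640 — 2 stops higher (brighter).
Net: −2 +1/3 +2 = +1/3 stops.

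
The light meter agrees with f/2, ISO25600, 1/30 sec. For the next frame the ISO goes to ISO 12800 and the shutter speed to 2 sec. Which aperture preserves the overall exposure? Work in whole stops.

ISO: 25600 → 12800 — 1 stop dropped (darker).
Shutter speed: 1/30 → 1/15 → 1/8 → 1/4 → 1/2 → 1 → 2 — 6 stops slower (brighter).
Net change so far: 5 stops brighter. Offset with the aperture: f/2 → f/2.8 → f/4 → f/5.6 → f/8 → f/11.

f/11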